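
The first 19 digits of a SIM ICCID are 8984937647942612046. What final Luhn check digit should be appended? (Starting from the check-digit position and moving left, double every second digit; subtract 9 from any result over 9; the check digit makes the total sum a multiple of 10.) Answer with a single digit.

1

Partial digits right→left: 6 4 0 2 1 6 2 4 9 7 4 6 7 3 9 4 8 9 8
Double every second digit counting from the check-digit position (so the 1st, 3rd, 5th, ... of the partial from the right).
  doubled (with −9 where >9): 3 0 2 4 9 8 5 9 7 7 → sum 54
  kept as-is: 4 2 6 4 7 6 3 4 9 → sum 45
Total = 54 + 45 = 99.
Check digit = (10 − (99 mod 10)) mod 10 = 1.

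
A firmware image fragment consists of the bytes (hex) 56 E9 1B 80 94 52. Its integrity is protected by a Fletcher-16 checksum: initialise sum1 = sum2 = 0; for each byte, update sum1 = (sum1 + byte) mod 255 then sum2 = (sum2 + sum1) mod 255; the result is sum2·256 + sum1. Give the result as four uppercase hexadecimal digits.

01C2

Running sums (mod 255):
  after byte 0 (56): sum1=86, sum2=86
  after byte 1 (E9): sum1=64, sum2=150
  after byte 2 (1B): sum1=91, sum2=241
  after byte 3 (80): sum1=219, sum2=205
  after byte 4 (94): sum1=112, sum2=62
  after byte 5 (52): sum1=194, sum2=1
Checksum = sum2·256 + sum1 = 1·256 + 194 = 450 = 0x01C2.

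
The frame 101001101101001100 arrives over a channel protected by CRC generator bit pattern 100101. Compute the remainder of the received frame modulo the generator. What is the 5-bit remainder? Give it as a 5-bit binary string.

10100

Modulo-2 division of 101001101101001100 by 100101:
  pos 0: 101001 XOR 100101 = 001100
  pos 2: 110010 XOR 100101 = 010111
  pos 3: 101111 XOR 100101 = 001010
  pos 5: 101010 XOR 100101 = 001111
  pos 7: 111110 XOR 100101 = 011011
  pos 8: 110110 XOR 100101 = 010011
  pos 9: 100111 XOR 100101 = 000010
Remainder = 10100 (nonzero — an error is detected).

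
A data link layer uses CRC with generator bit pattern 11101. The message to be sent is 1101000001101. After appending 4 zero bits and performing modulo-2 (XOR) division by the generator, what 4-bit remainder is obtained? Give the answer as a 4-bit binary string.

1010

Append 4 zeros: 11010000011010000. Divide by 11101 (XOR where the leading bit is 1):
  pos 0: 11010 XOR 11101 = 00111
  pos 2: 11100 XOR 11101 = 00001
  pos 6: 10011 XOR 11101 = 01110
  pos 7: 11100 XOR 11101 = 00001
  pos 11: 11000 XOR 11101 = 00101
Remainder (last 4 bits) = 1010. This is the CRC / FCS.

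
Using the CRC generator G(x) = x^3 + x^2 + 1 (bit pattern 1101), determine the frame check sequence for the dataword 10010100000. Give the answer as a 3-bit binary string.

Append 3 zeros: 10010100000000. Divide by 1101 (XOR where the leading bit is 1):
  pos 0: 1001 XOR 1101 = 0100
  pos 1: 1000 XOR 1101 = 0101
  pos 2: 1011 XOR 1101 = 0110
  pos 3: 1100 XOR 1101 = 0001
  pos 6: 1000 XOR 1101 = 0101
  pos 7: 1010 XOR 1101 = 0111
  pos 8: 1110 XOR 1101 = 0011
  pos 10: 1100 XOR 1101 = 0001
Remainder (last 3 bits) = 001. This is the CRC / FCS.

001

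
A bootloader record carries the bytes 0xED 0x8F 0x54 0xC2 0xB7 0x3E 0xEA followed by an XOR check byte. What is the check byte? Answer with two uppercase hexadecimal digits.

97

XOR the bytes together:
  start with 0xED
  0xED ⊕ 0x8F = 0x62
  0x62 ⊕ 0x54 = 0x36
  0x36 ⊕ 0xC2 = 0xF4
  0xF4 ⊕ 0xB7 = 0x43
  0x43 ⊕ 0x3E = 0x7D
  0x7D ⊕ 0xEA = 0x97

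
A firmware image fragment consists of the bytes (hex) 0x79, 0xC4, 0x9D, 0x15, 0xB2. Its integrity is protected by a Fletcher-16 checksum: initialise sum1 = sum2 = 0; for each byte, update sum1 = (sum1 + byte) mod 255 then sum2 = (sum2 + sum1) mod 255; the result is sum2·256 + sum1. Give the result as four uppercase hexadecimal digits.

28A3

Running sums (mod 255):
  after byte 0 (0x79): sum1=121, sum2=121
  after byte 1 (0xC4): sum1=62, sum2=183
  after byte 2 (0x9D): sum1=219, sum2=147
  after byte 3 (0x15): sum1=240, sum2=132
  after byte 4 (0xB2): sum1=163, sum2=40
Checksum = sum2·256 + sum1 = 40·256 + 163 = 10403 = 0x28A3.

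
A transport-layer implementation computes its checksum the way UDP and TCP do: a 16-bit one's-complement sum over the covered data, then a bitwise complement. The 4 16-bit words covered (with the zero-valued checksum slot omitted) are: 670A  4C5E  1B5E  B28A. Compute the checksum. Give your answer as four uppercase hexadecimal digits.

One's-complement addition (fold any carry out of bit 15 back into bit 0):
  0x670A + 0x4C5E = 0x0B368
  0xB368 + 0x1B5E = 0x0CEC6
  0xCEC6 + 0xB28A = 0x18150 → wrap carry → 0x8151
One's-complement sum = 0x8151.
Checksum = ~0x8151 & 0xFFFF = 0x7EAE.

7EAE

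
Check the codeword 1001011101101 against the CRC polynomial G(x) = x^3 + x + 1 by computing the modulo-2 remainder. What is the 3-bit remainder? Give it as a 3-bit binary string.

Modulo-2 division of 1001011101101 by 1011:
  pos 0: 1001 XOR 1011 = 0010
  pos 2: 1001 XOR 1011 = 0010
  pos 4: 1011 XOR 1011 = 0000
  pos 9: 1101 XOR 1011 = 0110
Remainder = 110 (nonzero — an error is detected).

110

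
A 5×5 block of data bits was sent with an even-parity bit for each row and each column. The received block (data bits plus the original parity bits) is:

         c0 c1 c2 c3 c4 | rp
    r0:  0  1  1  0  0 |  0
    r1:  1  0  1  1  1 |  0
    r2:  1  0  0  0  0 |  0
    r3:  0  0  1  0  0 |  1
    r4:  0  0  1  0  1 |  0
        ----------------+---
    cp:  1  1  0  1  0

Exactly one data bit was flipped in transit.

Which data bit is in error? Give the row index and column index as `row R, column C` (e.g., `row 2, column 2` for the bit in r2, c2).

row 2, column 0

Recompute each row's even parity and compare to rp:
  r0: data parity 0, sent rp 0 → ok
  r1: data parity 0, sent rp 0 → ok
  r2: data parity 1, sent rp 0 → mismatch
  r3: data parity 1, sent rp 1 → ok
  r4: data parity 0, sent rp 0 → ok
Recompute each column's even parity and compare to cp:
  c0: data parity 0, sent cp 1 → mismatch
  c1: data parity 1, sent cp 1 → ok
  c2: data parity 0, sent cp 0 → ok
  c3: data parity 1, sent cp 1 → ok
  c4: data parity 0, sent cp 0 → ok
Exactly one row (r2) and one column (c0) fail → the flipped bit is at their intersection.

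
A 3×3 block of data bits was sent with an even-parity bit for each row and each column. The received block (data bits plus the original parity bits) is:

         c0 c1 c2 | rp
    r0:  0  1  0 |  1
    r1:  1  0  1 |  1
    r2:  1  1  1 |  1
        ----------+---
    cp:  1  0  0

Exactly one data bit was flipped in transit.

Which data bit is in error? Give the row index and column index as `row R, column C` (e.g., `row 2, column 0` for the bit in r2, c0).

Recompute each row's even parity and compare to rp:
  r0: data parity 1, sent rp 1 → ok
  r1: data parity 0, sent rp 1 → mismatch
  r2: data parity 1, sent rp 1 → ok
Recompute each column's even parity and compare to cp:
  c0: data parity 0, sent cp 1 → mismatch
  c1: data parity 0, sent cp 0 → ok
  c2: data parity 0, sent cp 0 → ok
Exactly one row (r1) and one column (c0) fail → the flipped bit is at their intersection.

row 1, column 0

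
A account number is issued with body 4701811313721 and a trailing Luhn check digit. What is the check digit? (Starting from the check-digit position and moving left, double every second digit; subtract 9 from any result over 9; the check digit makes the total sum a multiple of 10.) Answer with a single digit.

7

Partial digits right→left: 1 2 7 3 1 3 1 1 8 1 0 7 4
Double every second digit counting from the check-digit position (so the 1st, 3rd, 5th, ... of the partial from the right).
  doubled (with −9 where >9): 2 5 2 2 7 0 8 → sum 26
  kept as-is: 2 3 3 1 1 7 → sum 17
Total = 26 + 17 = 43.
Check digit = (10 − (43 mod 10)) mod 10 = 7.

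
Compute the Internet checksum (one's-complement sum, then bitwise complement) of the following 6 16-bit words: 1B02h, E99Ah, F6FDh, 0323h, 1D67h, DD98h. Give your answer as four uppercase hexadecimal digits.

One's-complement addition (fold any carry out of bit 15 back into bit 0):
  0x1B02 + 0xE99A = 0x1049C → wrap carry → 0x049D
  0x049D + 0xF6FD = 0x0FB9A
  0xFB9A + 0x0323 = 0x0FEBD
  0xFEBD + 0x1D67 = 0x11C24 → wrap carry → 0x1C25
  0x1C25 + 0xDD98 = 0x0F9BD
One's-complement sum = 0xF9BD.
Checksum = ~0xF9BD & 0xFFFF = 0x0642.

0642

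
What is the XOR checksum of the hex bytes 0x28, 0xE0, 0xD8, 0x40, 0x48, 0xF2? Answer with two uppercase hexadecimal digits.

XOR the bytes together:
  start with 0x28
  0x28 ⊕ 0xE0 = 0xC8
  0xC8 ⊕ 0xD8 = 0x10
  0x10 ⊕ 0x40 = 0x50
  0x50 ⊕ 0x48 = 0x18
  0x18 ⊕ 0xF2 = 0xEA

EA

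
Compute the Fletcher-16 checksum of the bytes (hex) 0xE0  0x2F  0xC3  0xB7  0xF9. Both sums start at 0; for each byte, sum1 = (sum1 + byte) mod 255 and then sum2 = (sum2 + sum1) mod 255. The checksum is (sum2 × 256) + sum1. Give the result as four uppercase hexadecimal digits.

Running sums (mod 255):
  after byte 0 (0xE0): sum1=224, sum2=224
  after byte 1 (0x2F): sum1=16, sum2=240
  after byte 2 (0xC3): sum1=211, sum2=196
  after byte 3 (0xB7): sum1=139, sum2=80
  after byte 4 (0xF9): sum1=133, sum2=213
Checksum = sum2·256 + sum1 = 213·256 + 133 = 54661 = 0xD585.

D585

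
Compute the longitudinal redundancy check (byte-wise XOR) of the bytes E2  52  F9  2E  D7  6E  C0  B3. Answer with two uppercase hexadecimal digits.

XOR the bytes together:
  start with 0xE2
  0xE2 ⊕ 0x52 = 0xB0
  0xB0 ⊕ 0xF9 = 0x49
  0x49 ⊕ 0x2E = 0x67
  0x67 ⊕ 0xD7 = 0xB0
  0xB0 ⊕ 0x6E = 0xDE
  0xDE ⊕ 0xC0 = 0x1E
  0x1E ⊕ 0xB3 = 0xAD

AD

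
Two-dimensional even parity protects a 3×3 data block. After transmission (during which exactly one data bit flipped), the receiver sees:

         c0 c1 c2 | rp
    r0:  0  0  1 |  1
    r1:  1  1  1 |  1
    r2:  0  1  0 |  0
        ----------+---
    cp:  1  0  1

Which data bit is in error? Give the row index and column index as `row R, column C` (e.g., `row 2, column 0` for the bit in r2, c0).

Recompute each row's even parity and compare to rp:
  r0: data parity 1, sent rp 1 → ok
  r1: data parity 1, sent rp 1 → ok
  r2: data parity 1, sent rp 0 → mismatch
Recompute each column's even parity and compare to cp:
  c0: data parity 1, sent cp 1 → ok
  c1: data parity 0, sent cp 0 → ok
  c2: data parity 0, sent cp 1 → mismatch
Exactly one row (r2) and one column (c2) fail → the flipped bit is at their intersection.

row 2, column 2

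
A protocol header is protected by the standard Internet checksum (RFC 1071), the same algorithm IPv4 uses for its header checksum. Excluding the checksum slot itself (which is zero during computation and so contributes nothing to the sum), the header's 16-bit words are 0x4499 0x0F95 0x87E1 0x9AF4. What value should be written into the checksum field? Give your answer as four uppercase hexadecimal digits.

88FB

One's-complement addition (fold any carry out of bit 15 back into bit 0):
  0x4499 + 0x0F95 = 0x0542E
  0x542E + 0x87E1 = 0x0DC0F
  0xDC0F + 0x9AF4 = 0x17703 → wrap carry → 0x7704
One's-complement sum = 0x7704.
Checksum = ~0x7704 & 0xFFFF = 0x88FB.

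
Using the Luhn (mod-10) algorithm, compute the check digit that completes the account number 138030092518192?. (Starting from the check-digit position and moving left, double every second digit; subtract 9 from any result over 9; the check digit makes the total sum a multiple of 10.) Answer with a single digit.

Partial digits right→left: 2 9 1 8 1 5 2 9 0 0 3 0 8 3 1
Double every second digit counting from the check-digit position (so the 1st, 3rd, 5th, ... of the partial from the right).
  doubled (with −9 where >9): 4 2 2 4 0 6 7 2 → sum 27
  kept as-is: 9 8 5 9 0 0 3 → sum 34
Total = 27 + 34 = 61.
Check digit = (10 − (61 mod 10)) mod 10 = 9.

9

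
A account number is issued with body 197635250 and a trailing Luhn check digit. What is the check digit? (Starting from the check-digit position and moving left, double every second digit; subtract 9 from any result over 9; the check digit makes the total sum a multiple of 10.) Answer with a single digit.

8

Partial digits right→left: 0 5 2 5 3 6 7 9 1
Double every second digit counting from the check-digit position (so the 1st, 3rd, 5th, ... of the partial from the right).
  doubled (with −9 where >9): 0 4 6 5 2 → sum 17
  kept as-is: 5 5 6 9 → sum 25
Total = 17 + 25 = 42.
Check digit = (10 − (42 mod 10)) mod 10 = 8.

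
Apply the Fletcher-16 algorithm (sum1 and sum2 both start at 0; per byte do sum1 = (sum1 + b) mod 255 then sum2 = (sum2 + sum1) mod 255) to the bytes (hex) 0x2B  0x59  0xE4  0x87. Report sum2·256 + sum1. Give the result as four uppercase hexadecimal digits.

Running sums (mod 255):
  after byte 0 (0x2B): sum1=43, sum2=43
  after byte 1 (0x59): sum1=132, sum2=175
  after byte 2 (0xE4): sum1=105, sum2=25
  after byte 3 (0x87): sum1=240, sum2=10
Checksum = sum2·256 + sum1 = 10·256 + 240 = 2800 = 0x0AF0.

0AF0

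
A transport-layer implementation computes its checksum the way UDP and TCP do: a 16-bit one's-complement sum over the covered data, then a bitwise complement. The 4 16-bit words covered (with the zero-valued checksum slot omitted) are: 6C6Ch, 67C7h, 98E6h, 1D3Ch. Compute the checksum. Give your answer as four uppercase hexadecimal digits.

75A9

One's-complement addition (fold any carry out of bit 15 back into bit 0):
  0x6C6C + 0x67C7 = 0x0D433
  0xD433 + 0x98E6 = 0x16D19 → wrap carry → 0x6D1A
  0x6D1A + 0x1D3C = 0x08A56
One's-complement sum = 0x8A56.
Checksum = ~0x8A56 & 0xFFFF = 0x75A9.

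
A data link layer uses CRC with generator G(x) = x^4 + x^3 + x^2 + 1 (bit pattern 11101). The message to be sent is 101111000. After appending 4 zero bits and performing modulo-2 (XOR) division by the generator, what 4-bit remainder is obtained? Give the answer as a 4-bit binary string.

1000

Append 4 zeros: 1011110000000. Divide by 11101 (XOR where the leading bit is 1):
  pos 0: 10111 XOR 11101 = 01010
  pos 1: 10101 XOR 11101 = 01000
  pos 2: 10000 XOR 11101 = 01101
  pos 3: 11010 XOR 11101 = 00111
  pos 5: 11100 XOR 11101 = 00001
Remainder (last 4 bits) = 1000. This is the CRC / FCS.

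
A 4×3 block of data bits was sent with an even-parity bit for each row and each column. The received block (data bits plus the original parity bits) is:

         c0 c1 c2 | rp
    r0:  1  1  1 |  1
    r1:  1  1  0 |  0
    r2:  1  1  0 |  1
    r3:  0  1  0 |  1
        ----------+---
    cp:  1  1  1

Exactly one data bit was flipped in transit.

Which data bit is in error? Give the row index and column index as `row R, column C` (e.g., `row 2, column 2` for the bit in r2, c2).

row 2, column 1

Recompute each row's even parity and compare to rp:
  r0: data parity 1, sent rp 1 → ok
  r1: data parity 0, sent rp 0 → ok
  r2: data parity 0, sent rp 1 → mismatch
  r3: data parity 1, sent rp 1 → ok
Recompute each column's even parity and compare to cp:
  c0: data parity 1, sent cp 1 → ok
  c1: data parity 0, sent cp 1 → mismatch
  c2: data parity 1, sent cp 1 → ok
Exactly one row (r2) and one column (c1) fail → the flipped bit is at their intersection.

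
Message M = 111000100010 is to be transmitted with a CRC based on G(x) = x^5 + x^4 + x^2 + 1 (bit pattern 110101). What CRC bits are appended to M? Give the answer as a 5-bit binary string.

Append 5 zeros: 11100010001000000. Divide by 110101 (XOR where the leading bit is 1):
  pos 0: 111000 XOR 110101 = 001101
  pos 2: 110110 XOR 110101 = 000011
  pos 6: 110010 XOR 110101 = 000111
  pos 9: 111000 XOR 110101 = 001101
  pos 11: 110100 XOR 110101 = 000001
Remainder (last 5 bits) = 00001. This is the CRC / FCS.

00001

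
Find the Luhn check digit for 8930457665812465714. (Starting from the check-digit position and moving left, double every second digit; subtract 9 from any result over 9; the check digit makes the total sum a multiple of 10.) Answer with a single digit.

8

Partial digits right→left: 4 1 7 5 6 4 2 1 8 5 6 6 7 5 4 0 3 9 8
Double every second digit counting from the check-digit position (so the 1st, 3rd, 5th, ... of the partial from the right).
  doubled (with −9 where >9): 8 5 3 4 7 3 5 8 6 7 → sum 56
  kept as-is: 1 5 4 1 5 6 5 0 9 → sum 36
Total = 56 + 36 = 92.
Check digit = (10 − (92 mod 10)) mod 10 = 8.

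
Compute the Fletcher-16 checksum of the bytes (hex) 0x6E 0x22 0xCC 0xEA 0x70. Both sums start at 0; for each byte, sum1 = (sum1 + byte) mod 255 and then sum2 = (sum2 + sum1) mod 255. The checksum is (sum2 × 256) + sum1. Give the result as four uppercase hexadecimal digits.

5DB8

Running sums (mod 255):
  after byte 0 (0x6E): sum1=110, sum2=110
  after byte 1 (0x22): sum1=144, sum2=254
  after byte 2 (0xCC): sum1=93, sum2=92
  after byte 3 (0xEA): sum1=72, sum2=164
  after byte 4 (0x70): sum1=184, sum2=93
Checksum = sum2·256 + sum1 = 93·256 + 184 = 23992 = 0x5DB8.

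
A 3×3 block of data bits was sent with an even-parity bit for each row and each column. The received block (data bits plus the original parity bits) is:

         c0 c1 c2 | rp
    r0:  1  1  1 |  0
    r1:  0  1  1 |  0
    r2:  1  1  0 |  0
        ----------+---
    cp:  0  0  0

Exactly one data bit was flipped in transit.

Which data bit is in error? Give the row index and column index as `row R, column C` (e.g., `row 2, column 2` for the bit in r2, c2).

Recompute each row's even parity and compare to rp:
  r0: data parity 1, sent rp 0 → mismatch
  r1: data parity 0, sent rp 0 → ok
  r2: data parity 0, sent rp 0 → ok
Recompute each column's even parity and compare to cp:
  c0: data parity 0, sent cp 0 → ok
  c1: data parity 1, sent cp 0 → mismatch
  c2: data parity 0, sent cp 0 → ok
Exactly one row (r0) and one column (c1) fail → the flipped bit is at their intersection.

row 0, column 1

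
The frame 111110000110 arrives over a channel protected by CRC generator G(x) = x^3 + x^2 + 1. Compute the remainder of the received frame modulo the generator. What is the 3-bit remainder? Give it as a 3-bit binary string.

011

Modulo-2 division of 111110000110 by 1101:
  pos 0: 1111 XOR 1101 = 0010
  pos 2: 1010 XOR 1101 = 0111
  pos 3: 1110 XOR 1101 = 0011
  pos 5: 1100 XOR 1101 = 0001
  pos 8: 1110 XOR 1101 = 0011
Remainder = 011 (nonzero — an error is detected).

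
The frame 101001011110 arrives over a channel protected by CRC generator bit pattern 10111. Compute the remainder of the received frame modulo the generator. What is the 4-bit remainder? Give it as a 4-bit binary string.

Modulo-2 division of 101001011110 by 10111:
  pos 0: 10100 XOR 10111 = 00011
  pos 3: 11101 XOR 10111 = 01010
  pos 4: 10101 XOR 10111 = 00010
  pos 7: 10110 XOR 10111 = 00001
Remainder = 0001 (nonzero — an error is detected).

0001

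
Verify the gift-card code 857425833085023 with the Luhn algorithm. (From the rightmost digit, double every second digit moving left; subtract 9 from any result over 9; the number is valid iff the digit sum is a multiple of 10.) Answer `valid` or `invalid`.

From the right, keep odd positions and double even positions (subtract 9 from any doubled value over 9):
  doubled (positions 2,4,...): 4 1 0 6 1 8 1 → sum 21
  kept (positions 1,3,...): 3 0 8 3 8 2 7 8 → sum 39
Total = 60.
60 mod 10 = 0, so the number is valid.

valid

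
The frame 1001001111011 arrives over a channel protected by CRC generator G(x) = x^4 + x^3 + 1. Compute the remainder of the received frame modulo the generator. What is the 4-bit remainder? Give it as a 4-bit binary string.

Modulo-2 division of 1001001111011 by 11001:
  pos 0: 10010 XOR 11001 = 01011
  pos 1: 10110 XOR 11001 = 01111
  pos 2: 11111 XOR 11001 = 00110
  pos 4: 11011 XOR 11001 = 00010
  pos 7: 10101 XOR 11001 = 01100
  pos 8: 11001 XOR 11001 = 00000
Remainder = 0000 (zero — the frame passes the CRC check).

0000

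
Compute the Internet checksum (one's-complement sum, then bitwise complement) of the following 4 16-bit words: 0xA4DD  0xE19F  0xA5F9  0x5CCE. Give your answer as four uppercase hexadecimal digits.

One's-complement addition (fold any carry out of bit 15 back into bit 0):
  0xA4DD + 0xE19F = 0x1867C → wrap carry → 0x867D
  0x867D + 0xA5F9 = 0x12C76 → wrap carry → 0x2C77
  0x2C77 + 0x5CCE = 0x08945
One's-complement sum = 0x8945.
Checksum = ~0x8945 & 0xFFFF = 0x76BA.

76BA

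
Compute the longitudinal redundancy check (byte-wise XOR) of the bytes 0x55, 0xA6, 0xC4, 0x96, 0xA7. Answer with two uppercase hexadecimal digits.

06

XOR the bytes together:
  start with 0x55
  0x55 ⊕ 0xA6 = 0xF3
  0xF3 ⊕ 0xC4 = 0x37
  0x37 ⊕ 0x96 = 0xA1
  0xA1 ⊕ 0xA7 = 0x06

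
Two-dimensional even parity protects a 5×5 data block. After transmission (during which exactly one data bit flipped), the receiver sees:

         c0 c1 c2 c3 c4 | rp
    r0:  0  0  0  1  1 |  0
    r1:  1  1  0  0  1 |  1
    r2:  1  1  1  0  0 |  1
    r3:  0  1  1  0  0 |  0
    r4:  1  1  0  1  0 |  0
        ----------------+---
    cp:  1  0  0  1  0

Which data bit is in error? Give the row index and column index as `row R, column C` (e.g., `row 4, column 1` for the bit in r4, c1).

row 4, column 3

Recompute each row's even parity and compare to rp:
  r0: data parity 0, sent rp 0 → ok
  r1: data parity 1, sent rp 1 → ok
  r2: data parity 1, sent rp 1 → ok
  r3: data parity 0, sent rp 0 → ok
  r4: data parity 1, sent rp 0 → mismatch
Recompute each column's even parity and compare to cp:
  c0: data parity 1, sent cp 1 → ok
  c1: data parity 0, sent cp 0 → ok
  c2: data parity 0, sent cp 0 → ok
  c3: data parity 0, sent cp 1 → mismatch
  c4: data parity 0, sent cp 0 → ok
Exactly one row (r4) and one column (c3) fail → the flipped bit is at their intersection.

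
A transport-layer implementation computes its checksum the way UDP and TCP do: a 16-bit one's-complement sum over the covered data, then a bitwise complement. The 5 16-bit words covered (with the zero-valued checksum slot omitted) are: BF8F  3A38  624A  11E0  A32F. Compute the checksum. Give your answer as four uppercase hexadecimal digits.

EEDD

One's-complement addition (fold any carry out of bit 15 back into bit 0):
  0xBF8F + 0x3A38 = 0x0F9C7
  0xF9C7 + 0x624A = 0x15C11 → wrap carry → 0x5C12
  0x5C12 + 0x11E0 = 0x06DF2
  0x6DF2 + 0xA32F = 0x11121 → wrap carry → 0x1122
One's-complement sum = 0x1122.
Checksum = ~0x1122 & 0xFFFF = 0xEEDD.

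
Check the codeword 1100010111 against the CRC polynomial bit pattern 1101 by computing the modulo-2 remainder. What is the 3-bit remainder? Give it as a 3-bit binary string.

110

Modulo-2 division of 1100010111 by 1101:
  pos 0: 1100 XOR 1101 = 0001
  pos 3: 1010 XOR 1101 = 0111
  pos 4: 1111 XOR 1101 = 0010
  pos 6: 1011 XOR 1101 = 0110
Remainder = 110 (nonzero — an error is detected).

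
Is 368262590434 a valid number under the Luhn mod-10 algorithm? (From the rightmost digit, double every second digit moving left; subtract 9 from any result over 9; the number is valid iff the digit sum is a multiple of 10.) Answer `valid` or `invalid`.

valid

From the right, keep odd positions and double even positions (subtract 9 from any doubled value over 9):
  doubled (positions 2,4,...): 6 0 1 3 7 6 → sum 23
  kept (positions 1,3,...): 4 4 9 2 2 6 → sum 27
Total = 50.
50 mod 10 = 0, so the number is valid.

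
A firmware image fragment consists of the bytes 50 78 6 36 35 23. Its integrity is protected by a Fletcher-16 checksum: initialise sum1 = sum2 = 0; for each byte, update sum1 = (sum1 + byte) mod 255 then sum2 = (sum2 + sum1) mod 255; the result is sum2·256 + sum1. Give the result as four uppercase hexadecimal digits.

Running sums (mod 255):
  after byte 0 (50): sum1=50, sum2=50
  after byte 1 (78): sum1=128, sum2=178
  after byte 2 (6): sum1=134, sum2=57
  after byte 3 (36): sum1=170, sum2=227
  after byte 4 (35): sum1=205, sum2=177
  after byte 5 (23): sum1=228, sum2=150
Checksum = sum2·256 + sum1 = 150·256 + 228 = 38628 = 0x96E4.

96E4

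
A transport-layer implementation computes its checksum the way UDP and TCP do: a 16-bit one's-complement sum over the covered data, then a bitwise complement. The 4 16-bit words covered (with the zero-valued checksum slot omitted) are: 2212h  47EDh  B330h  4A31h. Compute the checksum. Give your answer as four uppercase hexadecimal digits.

One's-complement addition (fold any carry out of bit 15 back into bit 0):
  0x2212 + 0x47ED = 0x069FF
  0x69FF + 0xB330 = 0x11D2F → wrap carry → 0x1D30
  0x1D30 + 0x4A31 = 0x06761
One's-complement sum = 0x6761.
Checksum = ~0x6761 & 0xFFFF = 0x989E.

989E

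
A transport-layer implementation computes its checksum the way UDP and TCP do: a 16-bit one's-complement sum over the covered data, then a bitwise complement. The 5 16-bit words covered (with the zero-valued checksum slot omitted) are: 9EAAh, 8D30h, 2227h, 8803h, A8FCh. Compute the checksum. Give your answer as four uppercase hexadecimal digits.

One's-complement addition (fold any carry out of bit 15 back into bit 0):
  0x9EAA + 0x8D30 = 0x12BDA → wrap carry → 0x2BDB
  0x2BDB + 0x2227 = 0x04E02
  0x4E02 + 0x8803 = 0x0D605
  0xD605 + 0xA8FC = 0x17F01 → wrap carry → 0x7F02
One's-complement sum = 0x7F02.
Checksum = ~0x7F02 & 0xFFFF = 0x80FD.

80FD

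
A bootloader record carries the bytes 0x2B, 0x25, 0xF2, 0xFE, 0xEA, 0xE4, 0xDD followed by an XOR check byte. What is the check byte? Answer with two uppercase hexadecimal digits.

D1

XOR the bytes together:
  start with 0x2B
  0x2B ⊕ 0x25 = 0x0E
  0x0E ⊕ 0xF2 = 0xFC
  0xFC ⊕ 0xFE = 0x02
  0x02 ⊕ 0xEA = 0xE8
  0xE8 ⊕ 0xE4 = 0x0C
  0x0C ⊕ 0xDD = 0xD1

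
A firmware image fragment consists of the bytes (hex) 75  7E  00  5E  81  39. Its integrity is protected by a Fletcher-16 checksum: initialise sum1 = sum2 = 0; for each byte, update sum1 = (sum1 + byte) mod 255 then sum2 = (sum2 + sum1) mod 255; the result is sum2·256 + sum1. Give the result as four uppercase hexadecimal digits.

900D

Running sums (mod 255):
  after byte 0 (75): sum1=117, sum2=117
  after byte 1 (7E): sum1=243, sum2=105
  after byte 2 (00): sum1=243, sum2=93
  after byte 3 (5E): sum1=82, sum2=175
  after byte 4 (81): sum1=211, sum2=131
  after byte 5 (39): sum1=13, sum2=144
Checksum = sum2·256 + sum1 = 144·256 + 13 = 36877 = 0x900D.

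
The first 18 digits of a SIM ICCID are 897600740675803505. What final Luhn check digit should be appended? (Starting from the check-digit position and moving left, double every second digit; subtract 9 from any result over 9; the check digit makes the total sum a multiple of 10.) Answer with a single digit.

Partial digits right→left: 5 0 5 3 0 8 5 7 6 0 4 7 0 0 6 7 9 8
Double every second digit counting from the check-digit position (so the 1st, 3rd, 5th, ... of the partial from the right).
  doubled (with −9 where >9): 1 1 0 1 3 8 0 3 9 → sum 26
  kept as-is: 0 3 8 7 0 7 0 7 8 → sum 40
Total = 26 + 40 = 66.
Check digit = (10 − (66 mod 10)) mod 10 = 4.

4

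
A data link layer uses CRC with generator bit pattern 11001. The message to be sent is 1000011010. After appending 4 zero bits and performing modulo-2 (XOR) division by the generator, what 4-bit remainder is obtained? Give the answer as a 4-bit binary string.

Append 4 zeros: 10000110100000. Divide by 11001 (XOR where the leading bit is 1):
  pos 0: 10000 XOR 11001 = 01001
  pos 1: 10011 XOR 11001 = 01010
  pos 2: 10101 XOR 11001 = 01100
  pos 3: 11000 XOR 11001 = 00001
  pos 7: 11000 XOR 11001 = 00001
Remainder (last 4 bits) = 0100. This is the CRC / FCS.

0100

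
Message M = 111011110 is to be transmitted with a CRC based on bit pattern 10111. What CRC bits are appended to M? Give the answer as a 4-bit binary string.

0111

Append 4 zeros: 1110111100000. Divide by 10111 (XOR where the leading bit is 1):
  pos 0: 11101 XOR 10111 = 01010
  pos 1: 10101 XOR 10111 = 00010
  pos 4: 10110 XOR 10111 = 00001
  pos 8: 10000 XOR 10111 = 00111
Remainder (last 4 bits) = 0111. This is the CRC / FCS.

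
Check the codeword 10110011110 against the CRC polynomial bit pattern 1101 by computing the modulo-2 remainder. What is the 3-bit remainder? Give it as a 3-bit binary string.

Modulo-2 division of 10110011110 by 1101:
  pos 0: 1011 XOR 1101 = 0110
  pos 1: 1100 XOR 1101 = 0001
  pos 4: 1011 XOR 1101 = 0110
  pos 5: 1101 XOR 1101 = 0000
Remainder = 010 (nonzero — an error is detected).

010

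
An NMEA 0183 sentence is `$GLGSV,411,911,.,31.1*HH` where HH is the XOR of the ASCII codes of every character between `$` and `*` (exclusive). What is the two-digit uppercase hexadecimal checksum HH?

XOR the ASCII codes of the payload characters:
  'G' = 0x47 → acc = 0x47
  'L' = 0x4C → acc = 0x0B
  'G' = 0x47 → acc = 0x4C
  'S' = 0x53 → acc = 0x1F
  'V' = 0x56 → acc = 0x49
  ',' = 0x2C → acc = 0x65
  '4' = 0x34 → acc = 0x51
  '1' = 0x31 → acc = 0x60
  '1' = 0x31 → acc = 0x51
  ',' = 0x2C → acc = 0x7D
  '9' = 0x39 → acc = 0x44
  '1' = 0x31 → acc = 0x75
  '1' = 0x31 → acc = 0x44
  ',' = 0x2C → acc = 0x68
  '.' = 0x2E → acc = 0x46
  ',' = 0x2C → acc = 0x6A
  '3' = 0x33 → acc = 0x59
  '1' = 0x31 → acc = 0x68
  '.' = 0x2E → acc = 0x46
  '1' = 0x31 → acc = 0x77
Checksum = 0x77.

77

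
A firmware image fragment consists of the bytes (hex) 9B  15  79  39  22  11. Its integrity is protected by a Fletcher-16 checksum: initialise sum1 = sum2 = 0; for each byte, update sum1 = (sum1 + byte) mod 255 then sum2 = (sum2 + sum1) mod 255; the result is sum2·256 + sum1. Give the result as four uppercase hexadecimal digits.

Running sums (mod 255):
  after byte 0 (9B): sum1=155, sum2=155
  after byte 1 (15): sum1=176, sum2=76
  after byte 2 (79): sum1=42, sum2=118
  after byte 3 (39): sum1=99, sum2=217
  after byte 4 (22): sum1=133, sum2=95
  after byte 5 (11): sum1=150, sum2=245
Checksum = sum2·256 + sum1 = 245·256 + 150 = 62870 = 0xF596.

F596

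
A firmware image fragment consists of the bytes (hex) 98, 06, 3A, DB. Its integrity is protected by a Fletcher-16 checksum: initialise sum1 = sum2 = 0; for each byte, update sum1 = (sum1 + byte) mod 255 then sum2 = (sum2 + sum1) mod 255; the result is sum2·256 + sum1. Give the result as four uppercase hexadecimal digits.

C4B4

Running sums (mod 255):
  after byte 0 (98): sum1=152, sum2=152
  after byte 1 (06): sum1=158, sum2=55
  after byte 2 (3A): sum1=216, sum2=16
  after byte 3 (DB): sum1=180, sum2=196
Checksum = sum2·256 + sum1 = 196·256 + 180 = 50356 = 0xC4B4.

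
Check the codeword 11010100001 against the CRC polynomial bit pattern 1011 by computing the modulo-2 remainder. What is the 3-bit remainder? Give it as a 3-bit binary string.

Modulo-2 division of 11010100001 by 1011:
  pos 0: 1101 XOR 1011 = 0110
  pos 1: 1100 XOR 1011 = 0111
  pos 2: 1111 XOR 1011 = 0100
  pos 3: 1000 XOR 1011 = 0011
  pos 5: 1100 XOR 1011 = 0111
  pos 6: 1110 XOR 1011 = 0101
  pos 7: 1011 XOR 1011 = 0000
Remainder = 000 (zero — the frame passes the CRC check).

000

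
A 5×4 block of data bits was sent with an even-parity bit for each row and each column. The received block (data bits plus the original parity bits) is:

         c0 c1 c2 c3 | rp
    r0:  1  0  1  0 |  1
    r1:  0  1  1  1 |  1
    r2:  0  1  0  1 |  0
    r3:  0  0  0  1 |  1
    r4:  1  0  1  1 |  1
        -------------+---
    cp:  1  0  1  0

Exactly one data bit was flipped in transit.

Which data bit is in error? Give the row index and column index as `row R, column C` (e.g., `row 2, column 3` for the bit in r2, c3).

row 0, column 0

Recompute each row's even parity and compare to rp:
  r0: data parity 0, sent rp 1 → mismatch
  r1: data parity 1, sent rp 1 → ok
  r2: data parity 0, sent rp 0 → ok
  r3: data parity 1, sent rp 1 → ok
  r4: data parity 1, sent rp 1 → ok
Recompute each column's even parity and compare to cp:
  c0: data parity 0, sent cp 1 → mismatch
  c1: data parity 0, sent cp 0 → ok
  c2: data parity 1, sent cp 1 → ok
  c3: data parity 0, sent cp 0 → ok
Exactly one row (r0) and one column (c0) fail → the flipped bit is at their intersection.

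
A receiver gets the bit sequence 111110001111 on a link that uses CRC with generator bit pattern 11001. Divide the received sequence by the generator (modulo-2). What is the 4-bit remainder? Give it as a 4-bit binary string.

Modulo-2 division of 111110001111 by 11001:
  pos 0: 11111 XOR 11001 = 00110
  pos 2: 11000 XOR 11001 = 00001
  pos 6: 10111 XOR 11001 = 01110
  pos 7: 11101 XOR 11001 = 00100
Remainder = 0100 (nonzero — an error is detected).

0100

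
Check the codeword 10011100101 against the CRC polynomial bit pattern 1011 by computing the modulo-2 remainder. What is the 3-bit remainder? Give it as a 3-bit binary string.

Modulo-2 division of 10011100101 by 1011:
  pos 0: 1001 XOR 1011 = 0010
  pos 2: 1011 XOR 1011 = 0000
Remainder = 101 (nonzero — an error is detected).

101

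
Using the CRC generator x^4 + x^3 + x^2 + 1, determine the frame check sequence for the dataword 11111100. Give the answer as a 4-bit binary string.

1100

Append 4 zeros: 111111000000. Divide by 11101 (XOR where the leading bit is 1):
  pos 0: 11111 XOR 11101 = 00010
  pos 3: 10100 XOR 11101 = 01001
  pos 4: 10010 XOR 11101 = 01111
  pos 5: 11110 XOR 11101 = 00011
Remainder (last 4 bits) = 1100. This is the CRC / FCS.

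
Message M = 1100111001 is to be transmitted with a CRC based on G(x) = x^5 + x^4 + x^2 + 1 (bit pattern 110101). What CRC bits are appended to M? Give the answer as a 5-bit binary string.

01010

Append 5 zeros: 110011100100000. Divide by 110101 (XOR where the leading bit is 1):
  pos 0: 110011 XOR 110101 = 000110
  pos 3: 110100 XOR 110101 = 000001
  pos 8: 110000 XOR 110101 = 000101
Remainder (last 5 bits) = 01010. This is the CRC / FCS.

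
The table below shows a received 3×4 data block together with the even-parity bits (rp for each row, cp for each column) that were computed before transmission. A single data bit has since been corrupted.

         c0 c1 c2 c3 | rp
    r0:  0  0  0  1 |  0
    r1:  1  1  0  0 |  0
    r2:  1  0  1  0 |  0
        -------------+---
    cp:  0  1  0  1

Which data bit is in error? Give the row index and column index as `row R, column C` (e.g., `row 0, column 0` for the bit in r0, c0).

row 0, column 2

Recompute each row's even parity and compare to rp:
  r0: data parity 1, sent rp 0 → mismatch
  r1: data parity 0, sent rp 0 → ok
  r2: data parity 0, sent rp 0 → ok
Recompute each column's even parity and compare to cp:
  c0: data parity 0, sent cp 0 → ok
  c1: data parity 1, sent cp 1 → ok
  c2: data parity 1, sent cp 0 → mismatch
  c3: data parity 1, sent cp 1 → ok
Exactly one row (r0) and one column (c2) fail → the flipped bit is at their intersection.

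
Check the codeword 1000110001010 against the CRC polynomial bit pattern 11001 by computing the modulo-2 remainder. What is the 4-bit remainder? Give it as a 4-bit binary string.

Modulo-2 division of 1000110001010 by 11001:
  pos 0: 10001 XOR 11001 = 01000
  pos 1: 10001 XOR 11001 = 01000
  pos 2: 10000 XOR 11001 = 01001
  pos 3: 10010 XOR 11001 = 01011
  pos 4: 10110 XOR 11001 = 01111
  pos 5: 11111 XOR 11001 = 00110
  pos 7: 11001 XOR 11001 = 00000
Remainder = 0000 (zero — the frame passes the CRC check).

0000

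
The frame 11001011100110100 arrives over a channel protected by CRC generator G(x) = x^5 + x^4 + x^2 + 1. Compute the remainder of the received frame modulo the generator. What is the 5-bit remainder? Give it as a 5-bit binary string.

Modulo-2 division of 11001011100110100 by 110101:
  pos 0: 110010 XOR 110101 = 000111
  pos 3: 111111 XOR 110101 = 001010
  pos 5: 101000 XOR 110101 = 011101
  pos 6: 111011 XOR 110101 = 001110
  pos 8: 111010 XOR 110101 = 001111
  pos 10: 111110 XOR 110101 = 001011
Remainder = 10110 (nonzero — an error is detected).

10110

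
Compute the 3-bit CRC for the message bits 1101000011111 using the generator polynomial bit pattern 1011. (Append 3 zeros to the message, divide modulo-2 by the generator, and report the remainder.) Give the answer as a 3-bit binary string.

010

Append 3 zeros: 1101000011111000. Divide by 1011 (XOR where the leading bit is 1):
  pos 0: 1101 XOR 1011 = 0110
  pos 1: 1100 XOR 1011 = 0111
  pos 2: 1110 XOR 1011 = 0101
  pos 3: 1010 XOR 1011 = 0001
  pos 6: 1011 XOR 1011 = 0000
  pos 10: 1110 XOR 1011 = 0101
  pos 11: 1010 XOR 1011 = 0001
Remainder (last 3 bits) = 010. This is the CRC / FCS.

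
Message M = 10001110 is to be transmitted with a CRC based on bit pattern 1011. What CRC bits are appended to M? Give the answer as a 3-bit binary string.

Append 3 zeros: 10001110000. Divide by 1011 (XOR where the leading bit is 1):
  pos 0: 1000 XOR 1011 = 0011
  pos 2: 1111 XOR 1011 = 0100
  pos 3: 1001 XOR 1011 = 0010
  pos 5: 1000 XOR 1011 = 0011
  pos 7: 1100 XOR 1011 = 0111
Remainder (last 3 bits) = 111. This is the CRC / FCS.

111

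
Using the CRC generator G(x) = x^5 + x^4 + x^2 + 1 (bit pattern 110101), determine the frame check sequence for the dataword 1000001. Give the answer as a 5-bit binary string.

11011

Append 5 zeros: 100000100000. Divide by 110101 (XOR where the leading bit is 1):
  pos 0: 100000 XOR 110101 = 010101
  pos 1: 101011 XOR 110101 = 011110
  pos 2: 111100 XOR 110101 = 001001
  pos 4: 100100 XOR 110101 = 010001
  pos 5: 100010 XOR 110101 = 010111
  pos 6: 101110 XOR 110101 = 011011
Remainder (last 5 bits) = 11011. This is the CRC / FCS.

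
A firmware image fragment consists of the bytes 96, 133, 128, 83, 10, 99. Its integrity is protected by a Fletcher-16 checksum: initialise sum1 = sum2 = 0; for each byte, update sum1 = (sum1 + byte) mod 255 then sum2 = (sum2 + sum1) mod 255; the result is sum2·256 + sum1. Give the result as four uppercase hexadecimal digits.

5127

Running sums (mod 255):
  after byte 0 (96): sum1=96, sum2=96
  after byte 1 (133): sum1=229, sum2=70
  after byte 2 (128): sum1=102, sum2=172
  after byte 3 (83): sum1=185, sum2=102
  after byte 4 (10): sum1=195, sum2=42
  after byte 5 (99): sum1=39, sum2=81
Checksum = sum2·256 + sum1 = 81·256 + 39 = 20775 = 0x5127.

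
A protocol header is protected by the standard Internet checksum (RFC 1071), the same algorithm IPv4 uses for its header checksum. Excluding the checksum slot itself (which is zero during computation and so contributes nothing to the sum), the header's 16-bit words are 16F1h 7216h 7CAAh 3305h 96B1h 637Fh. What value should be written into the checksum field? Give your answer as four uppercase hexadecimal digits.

One's-complement addition (fold any carry out of bit 15 back into bit 0):
  0x16F1 + 0x7216 = 0x08907
  0x8907 + 0x7CAA = 0x105B1 → wrap carry → 0x05B2
  0x05B2 + 0x3305 = 0x038B7
  0x38B7 + 0x96B1 = 0x0CF68
  0xCF68 + 0x637F = 0x132E7 → wrap carry → 0x32E8
One's-complement sum = 0x32E8.
Checksum = ~0x32E8 & 0xFFFF = 0xCD17.

CD17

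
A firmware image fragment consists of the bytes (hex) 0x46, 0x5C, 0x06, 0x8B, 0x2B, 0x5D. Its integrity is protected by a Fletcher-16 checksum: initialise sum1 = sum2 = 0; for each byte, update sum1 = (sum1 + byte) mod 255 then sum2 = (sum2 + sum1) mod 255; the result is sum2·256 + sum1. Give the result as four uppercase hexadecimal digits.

Running sums (mod 255):
  after byte 0 (0x46): sum1=70, sum2=70
  after byte 1 (0x5C): sum1=162, sum2=232
  after byte 2 (0x06): sum1=168, sum2=145
  after byte 3 (0x8B): sum1=52, sum2=197
  after byte 4 (0x2B): sum1=95, sum2=37
  after byte 5 (0x5D): sum1=188, sum2=225
Checksum = sum2·256 + sum1 = 225·256 + 188 = 57788 = 0xE1BC.

E1BC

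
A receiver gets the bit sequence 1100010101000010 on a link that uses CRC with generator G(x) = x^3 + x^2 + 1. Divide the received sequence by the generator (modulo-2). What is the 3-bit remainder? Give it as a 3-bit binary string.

000

Modulo-2 division of 1100010101000010 by 1101:
  pos 0: 1100 XOR 1101 = 0001
  pos 3: 1010 XOR 1101 = 0111
  pos 4: 1111 XOR 1101 = 0010
  pos 6: 1001 XOR 1101 = 0100
  pos 7: 1000 XOR 1101 = 0101
  pos 8: 1010 XOR 1101 = 0111
  pos 9: 1110 XOR 1101 = 0011
  pos 11: 1101 XOR 1101 = 0000
Remainder = 000 (zero — the frame passes the CRC check).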